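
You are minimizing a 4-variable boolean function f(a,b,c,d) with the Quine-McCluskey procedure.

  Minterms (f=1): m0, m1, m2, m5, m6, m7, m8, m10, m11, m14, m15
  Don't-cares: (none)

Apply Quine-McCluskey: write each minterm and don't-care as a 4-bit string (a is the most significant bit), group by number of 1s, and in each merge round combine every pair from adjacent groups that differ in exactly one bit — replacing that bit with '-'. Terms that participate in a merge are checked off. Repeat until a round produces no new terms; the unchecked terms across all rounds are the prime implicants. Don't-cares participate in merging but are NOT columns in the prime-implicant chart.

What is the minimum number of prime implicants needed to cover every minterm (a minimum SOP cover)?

4

[col 0] 0000*, 0001*, 0010*, 0101*, 0110*, 0111*, 1000*, 1010*, 1011*, 1110*, 1111*
[col 1] -000*, -010*, -110*, -111*, 0-01, 0-10*, 00-0*, 000-, 01-1, 011-*, 1-10*, 1-11*, 10-0*, 101-*, 111-*
[col 2] --10, -0-0, -11-, 1-1-
Prime implicants: --10, -0-0, -11-, 0-01, 000-, 01-1, 1-1-
PI chart (minterm → PIs covering it):
  0 | -0-0,000-
  1 | 0-01,000-
  2 | --10,-0-0
  5 | 0-01,01-1
  6 | --10,-11-
  7 | -11-,01-1
  8 | -0-0  (sole → essential)
  10 | --10,-0-0,1-1-
  11 | 1-1-  (sole → essential)
  14 | --10,-11-,1-1-
  15 | -11-,1-1-
Essential prime implicants: -0-0, 1-1-
Petrick residual → -11-, 0-01
Minimum SOP uses 4 PIs: b'd' + bc + a'c'd + ac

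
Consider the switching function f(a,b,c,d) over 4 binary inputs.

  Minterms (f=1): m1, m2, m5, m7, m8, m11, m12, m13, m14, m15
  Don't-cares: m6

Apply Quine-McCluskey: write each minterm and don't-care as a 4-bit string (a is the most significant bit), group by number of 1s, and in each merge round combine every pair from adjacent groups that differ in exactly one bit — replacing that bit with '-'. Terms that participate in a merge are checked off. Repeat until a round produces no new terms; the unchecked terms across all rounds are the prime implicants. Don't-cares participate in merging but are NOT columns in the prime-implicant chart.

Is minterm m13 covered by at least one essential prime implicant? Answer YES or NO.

Round 0: 0001✓ 0010✓ 0101✓ 0110✓ 0111✓ 1000✓ 1011✓ 1100✓ 1101✓ 1110✓ 1111✓
Round 1: -101✓ -110✓ -111✓ 0-01 0-10 01-1✓ 011-✓ 1-00 1-11 11-0✓ 11-1✓ 110-✓ 111-✓
Round 2: -1-1 -11- 11--
PIs = {-1-1, -11-, 0-01, 0-10, 1-00, 1-11, 11--}
Coverage chart:
  m1: 0-01 ←essential
  m2: 0-10 ←essential
  m5: -1-1,0-01
  m7: -1-1,-11-
  m8: 1-00 ←essential
  m11: 1-11 ←essential
  m12: 1-00,11--
  m13: -1-1,11--
  m14: -11-,11--
  m15: -1-1,-11-,1-11,11--
Essential: 0-01, 0-10, 1-00, 1-11

NO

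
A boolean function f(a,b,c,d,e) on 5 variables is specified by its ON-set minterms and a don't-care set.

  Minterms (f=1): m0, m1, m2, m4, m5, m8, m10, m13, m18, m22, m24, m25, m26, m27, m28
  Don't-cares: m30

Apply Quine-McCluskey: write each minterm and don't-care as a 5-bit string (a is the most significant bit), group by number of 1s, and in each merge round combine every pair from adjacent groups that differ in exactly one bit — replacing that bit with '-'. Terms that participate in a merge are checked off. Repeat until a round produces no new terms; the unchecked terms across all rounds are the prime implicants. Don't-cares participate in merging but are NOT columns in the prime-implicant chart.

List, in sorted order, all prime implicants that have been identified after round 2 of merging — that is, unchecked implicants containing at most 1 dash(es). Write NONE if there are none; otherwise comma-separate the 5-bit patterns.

0-101

Round 0: 00000✓ 00001✓ 00010✓ 00100✓ 00101✓ 01000✓ 01010✓ 01101✓ 10010✓ 10110✓ 11000✓ 11001✓ 11010✓ 11011✓ 11100✓ 11110✓
Round 1: -0010✓ -1000✓ -1010✓ 0-000✓ 0-010✓ 0-101 00-00✓ 00-01✓ 000-0✓ 0000-✓ 0010-✓ 010-0✓ 1-010✓ 1-110✓ 10-10✓ 11-00✓ 11-10✓ 110-0✓ 110-1✓ 1100-✓ 1101-✓ 111-0✓
Round 2: --010 -10-0 0-0-0 00-0- 1--10 11--0 110--
PIs = {--010, -10-0, 0-0-0, 0-101, 00-0-, 1--10, 11--0, 110--}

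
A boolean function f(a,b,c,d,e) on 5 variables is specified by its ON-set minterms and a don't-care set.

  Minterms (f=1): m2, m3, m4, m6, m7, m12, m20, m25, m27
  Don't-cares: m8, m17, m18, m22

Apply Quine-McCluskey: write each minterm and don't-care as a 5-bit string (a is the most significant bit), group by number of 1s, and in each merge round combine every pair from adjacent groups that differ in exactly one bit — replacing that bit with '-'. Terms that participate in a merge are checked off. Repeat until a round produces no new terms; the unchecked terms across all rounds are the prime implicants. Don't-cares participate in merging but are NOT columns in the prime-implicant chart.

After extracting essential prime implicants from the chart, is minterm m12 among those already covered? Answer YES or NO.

size-2^0 implicants → 00010(✓)  00011(✓)  00100(✓)  00110(✓)  00111(✓)  01000(✓)  01100(✓)  10001(✓)  10010(✓)  10100(✓)  10110(✓)  11001(✓)  11011(✓)
size-2^1 implicants → -0010(✓)  -0100(✓)  -0110(✓)  0-100  00-10(✓)  00-11(✓)  0001-(✓)  001-0(✓)  0011-(✓)  01-00  1-001  10-10(✓)  101-0(✓)  110-1
size-2^2 implicants → -0-10  -01-0  00-1-
Unchecked terms (primes): -0-10, -01-0, 0-100, 00-1-, 01-00, 1-001, 110-1
Minterm coverage:
  m2 ⊆ -0-10,00-1-
  m3 ⊆ 00-1- [E]
  m4 ⊆ -01-0,0-100
  m6 ⊆ -0-10,-01-0,00-1-
  m7 ⊆ 00-1- [E]
  m12 ⊆ 0-100,01-00
  m20 ⊆ -01-0 [E]
  m25 ⊆ 1-001,110-1
  m27 ⊆ 110-1 [E]
E = {-01-0, 00-1-, 110-1}

NO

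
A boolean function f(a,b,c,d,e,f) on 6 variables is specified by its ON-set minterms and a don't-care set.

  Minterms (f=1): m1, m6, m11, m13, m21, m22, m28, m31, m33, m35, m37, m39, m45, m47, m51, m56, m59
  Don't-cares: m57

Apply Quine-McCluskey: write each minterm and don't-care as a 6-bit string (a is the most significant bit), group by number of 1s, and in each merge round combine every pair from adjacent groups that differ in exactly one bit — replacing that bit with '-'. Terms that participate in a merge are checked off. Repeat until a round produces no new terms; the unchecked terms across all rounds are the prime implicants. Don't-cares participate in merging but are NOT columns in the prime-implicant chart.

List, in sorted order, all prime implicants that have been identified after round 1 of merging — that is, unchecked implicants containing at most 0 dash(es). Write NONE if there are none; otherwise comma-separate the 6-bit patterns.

001011, 010101, 011100, 011111

size-2^0 implicants → 000001(✓)  000110(✓)  001011  001101(✓)  010101  010110(✓)  011100  011111  100001(✓)  100011(✓)  100101(✓)  100111(✓)  101101(✓)  101111(✓)  110011(✓)  111000(✓)  111001(✓)  111011(✓)
size-2^1 implicants → -00001  -01101  0-0110  1-0011  10-101(✓)  10-111(✓)  100-01(✓)  100-11(✓)  1000-1(✓)  1001-1(✓)  1011-1(✓)  11-011  1110-1  11100-
size-2^2 implicants → 10-1-1  100--1
Unchecked terms (primes): -00001, -01101, 0-0110, 001011, 010101, 011100, 011111, 1-0011, 10-1-1, 100--1, 11-011, 1110-1, 11100-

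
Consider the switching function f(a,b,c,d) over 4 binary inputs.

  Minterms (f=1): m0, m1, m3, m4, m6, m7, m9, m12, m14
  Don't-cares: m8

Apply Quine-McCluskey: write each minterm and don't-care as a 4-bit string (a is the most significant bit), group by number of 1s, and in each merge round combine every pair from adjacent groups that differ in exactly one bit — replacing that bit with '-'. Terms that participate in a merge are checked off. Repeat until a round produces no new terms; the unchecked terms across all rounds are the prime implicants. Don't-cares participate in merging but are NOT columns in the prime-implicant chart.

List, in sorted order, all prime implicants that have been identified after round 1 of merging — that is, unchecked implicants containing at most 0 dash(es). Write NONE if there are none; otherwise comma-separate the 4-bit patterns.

NONE

[col 0] 0000*, 0001*, 0011*, 0100*, 0110*, 0111*, 1000*, 1001*, 1100*, 1110*
[col 1] -000*, -001*, -100*, -110*, 0-00*, 0-11, 00-1, 000-*, 01-0*, 011-, 1-00*, 100-*, 11-0*
[col 2] --00, -00-, -1-0
Prime implicants: --00, -00-, -1-0, 0-11, 00-1, 011-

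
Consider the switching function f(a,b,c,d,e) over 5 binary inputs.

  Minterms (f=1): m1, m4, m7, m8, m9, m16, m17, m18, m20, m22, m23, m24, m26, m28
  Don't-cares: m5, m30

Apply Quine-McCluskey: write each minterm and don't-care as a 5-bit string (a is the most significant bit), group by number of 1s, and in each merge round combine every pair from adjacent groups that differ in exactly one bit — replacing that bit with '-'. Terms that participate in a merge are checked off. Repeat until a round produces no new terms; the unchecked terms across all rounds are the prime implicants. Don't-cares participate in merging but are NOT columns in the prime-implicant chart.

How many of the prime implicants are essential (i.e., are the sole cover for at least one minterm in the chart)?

1

size-2^0 implicants → 00001(✓)  00100(✓)  00101(✓)  00111(✓)  01000(✓)  01001(✓)  10000(✓)  10001(✓)  10010(✓)  10100(✓)  10110(✓)  10111(✓)  11000(✓)  11010(✓)  11100(✓)  11110(✓)
size-2^1 implicants → -0001  -0100  -0111  -1000  0-001  00-01  001-1  0010-  0100-  1-000(✓)  1-010(✓)  1-100(✓)  1-110(✓)  10-00(✓)  10-10(✓)  100-0(✓)  1000-  101-0(✓)  1011-  11-00(✓)  11-10(✓)  110-0(✓)  111-0(✓)
size-2^2 implicants → 1--00(✓)  1--10(✓)  1-0-0(✓)  1-1-0(✓)  10--0(✓)  11--0(✓)
size-2^3 implicants → 1---0
Unchecked terms (primes): -0001, -0100, -0111, -1000, 0-001, 00-01, 001-1, 0010-, 0100-, 1---0, 1000-, 1011-
Minterm coverage:
  m1 ⊆ -0001,0-001,00-01
  m4 ⊆ -0100,0010-
  m7 ⊆ -0111,001-1
  m8 ⊆ -1000,0100-
  m9 ⊆ 0-001,0100-
  m16 ⊆ 1---0,1000-
  m17 ⊆ -0001,1000-
  m18 ⊆ 1---0 [E]
  m20 ⊆ -0100,1---0
  m22 ⊆ 1---0,1011-
  m23 ⊆ -0111,1011-
  m24 ⊆ -1000,1---0
  m26 ⊆ 1---0 [E]
  m28 ⊆ 1---0 [E]
E = {1---0}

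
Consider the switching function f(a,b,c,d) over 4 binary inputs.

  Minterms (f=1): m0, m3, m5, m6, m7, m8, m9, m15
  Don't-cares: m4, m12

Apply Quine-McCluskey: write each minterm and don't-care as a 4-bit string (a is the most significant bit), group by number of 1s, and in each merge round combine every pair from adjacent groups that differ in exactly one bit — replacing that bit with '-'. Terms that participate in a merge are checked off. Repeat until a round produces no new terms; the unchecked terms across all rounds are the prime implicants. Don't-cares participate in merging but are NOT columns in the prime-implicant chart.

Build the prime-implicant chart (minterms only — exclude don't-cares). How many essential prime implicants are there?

Round 0: 0000✓ 0011✓ 0100✓ 0101✓ 0110✓ 0111✓ 1000✓ 1001✓ 1100✓ 1111✓
Round 1: -000✓ -100✓ -111 0-00✓ 0-11 01-0✓ 01-1✓ 010-✓ 011-✓ 1-00✓ 100-
Round 2: --00 01--
PIs = {--00, -111, 0-11, 01--, 100-}
Coverage chart:
  m0: --00 ←essential
  m3: 0-11 ←essential
  m5: 01-- ←essential
  m6: 01-- ←essential
  m7: -111,0-11,01--
  m8: --00,100-
  m9: 100- ←essential
  m15: -111 ←essential
Essential: --00, -111, 0-11, 01--, 100-

5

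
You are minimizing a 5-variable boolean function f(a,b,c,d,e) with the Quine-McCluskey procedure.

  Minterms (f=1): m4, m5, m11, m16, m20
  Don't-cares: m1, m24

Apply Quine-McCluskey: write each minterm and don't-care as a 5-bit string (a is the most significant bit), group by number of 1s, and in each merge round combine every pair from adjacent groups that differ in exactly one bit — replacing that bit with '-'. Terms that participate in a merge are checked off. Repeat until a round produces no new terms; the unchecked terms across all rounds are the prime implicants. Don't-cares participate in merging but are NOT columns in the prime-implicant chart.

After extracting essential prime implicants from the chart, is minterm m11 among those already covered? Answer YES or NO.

YES

Round 0: 00001✓ 00100✓ 00101✓ 01011 10000✓ 10100✓ 11000✓
Round 1: -0100 00-01 0010- 1-000 10-00
PIs = {-0100, 00-01, 0010-, 01011, 1-000, 10-00}
Coverage chart:
  m4: -0100,0010-
  m5: 00-01,0010-
  m11: 01011 ←essential
  m16: 1-000,10-00
  m20: -0100,10-00
Essential: 01011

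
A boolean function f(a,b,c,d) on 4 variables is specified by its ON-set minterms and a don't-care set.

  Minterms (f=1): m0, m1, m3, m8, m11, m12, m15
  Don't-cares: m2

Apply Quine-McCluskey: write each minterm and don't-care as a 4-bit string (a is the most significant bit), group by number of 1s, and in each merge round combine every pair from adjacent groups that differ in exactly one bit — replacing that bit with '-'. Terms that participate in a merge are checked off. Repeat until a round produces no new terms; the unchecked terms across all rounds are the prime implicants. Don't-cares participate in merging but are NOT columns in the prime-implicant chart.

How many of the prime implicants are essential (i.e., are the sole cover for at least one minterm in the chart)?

size-2^0 implicants → 0000(✓)  0001(✓)  0010(✓)  0011(✓)  1000(✓)  1011(✓)  1100(✓)  1111(✓)
size-2^1 implicants → -000  -011  00-0(✓)  00-1(✓)  000-(✓)  001-(✓)  1-00  1-11
size-2^2 implicants → 00--
Unchecked terms (primes): -000, -011, 00--, 1-00, 1-11
Minterm coverage:
  m0 ⊆ -000,00--
  m1 ⊆ 00-- [E]
  m3 ⊆ -011,00--
  m8 ⊆ -000,1-00
  m11 ⊆ -011,1-11
  m12 ⊆ 1-00 [E]
  m15 ⊆ 1-11 [E]
E = {00--, 1-00, 1-11}

3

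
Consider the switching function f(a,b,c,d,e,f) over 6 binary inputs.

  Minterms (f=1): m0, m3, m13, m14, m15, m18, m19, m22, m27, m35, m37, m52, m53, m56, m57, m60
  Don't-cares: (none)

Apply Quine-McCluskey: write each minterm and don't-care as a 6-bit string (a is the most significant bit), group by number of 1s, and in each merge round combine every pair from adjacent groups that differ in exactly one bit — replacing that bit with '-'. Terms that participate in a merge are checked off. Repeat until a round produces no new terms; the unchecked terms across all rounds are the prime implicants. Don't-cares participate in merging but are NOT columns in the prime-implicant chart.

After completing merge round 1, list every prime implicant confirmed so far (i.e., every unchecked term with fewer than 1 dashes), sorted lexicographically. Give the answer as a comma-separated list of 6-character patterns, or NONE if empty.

000000

Round 0: 000000 000011✓ 001101✓ 001110✓ 001111✓ 010010✓ 010011✓ 010110✓ 011011✓ 100011✓ 100101✓ 110100✓ 110101✓ 111000✓ 111001✓ 111100✓
Round 1: -00011 0-0011 0011-1 00111- 01-011 010-10 01001- 1-0101 11-100 11010- 111-00 11100-
PIs = {-00011, 0-0011, 000000, 0011-1, 00111-, 01-011, 010-10, 01001-, 1-0101, 11-100, 11010-, 111-00, 11100-}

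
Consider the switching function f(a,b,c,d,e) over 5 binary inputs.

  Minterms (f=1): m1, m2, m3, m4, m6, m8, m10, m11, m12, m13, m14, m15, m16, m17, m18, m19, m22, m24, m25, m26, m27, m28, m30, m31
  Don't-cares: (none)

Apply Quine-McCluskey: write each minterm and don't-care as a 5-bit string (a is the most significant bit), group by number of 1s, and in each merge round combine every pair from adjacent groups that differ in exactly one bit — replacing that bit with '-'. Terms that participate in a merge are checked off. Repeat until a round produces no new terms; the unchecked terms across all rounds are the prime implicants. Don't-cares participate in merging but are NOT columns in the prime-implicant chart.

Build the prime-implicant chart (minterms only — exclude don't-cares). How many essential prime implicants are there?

7

[col 0] 00001*, 00010*, 00011*, 00100*, 00110*, 01000*, 01010*, 01011*, 01100*, 01101*, 01110*, 01111*, 10000*, 10001*, 10010*, 10011*, 10110*, 11000*, 11001*, 11010*, 11011*, 11100*, 11110*, 11111*
[col 1] -0001*, -0010*, -0011*, -0110*, -1000*, -1010*, -1011*, -1100*, -1110*, -1111*, 0-010*, 0-011*, 0-100*, 0-110*, 00-10*, 000-1*, 0001-*, 001-0*, 01-00*, 01-10*, 01-11*, 010-0*, 0101-*, 011-0*, 011-1*, 0110-*, 0111-*, 1-000*, 1-001*, 1-010*, 1-011*, 1-110*, 10-10*, 100-0*, 100-1*, 1000-*, 1001-*, 11-00*, 11-10*, 11-11*, 110-0*, 110-1*, 1100-*, 1101-*, 111-0*, 1111-*
[col 2] --010*, --011*, --110*, -0-10*, -00-1, -001-*, -1-00*, -1-10*, -1-11*, -10-0*, -101-*, -11-0*, -111-*, 0--10*, 0-01-*, 0-1-0, 01--0*, 01-1-*, 011--, 1--10*, 1-0-0*, 1-0-1*, 1-00-*, 1-01-*, 100--*, 11--0*, 11-1-*, 110--*
[col 3] ---10, --01-, -1--0, -1-1-, 1-0--
Prime implicants: ---10, --01-, -00-1, -1--0, -1-1-, 0-1-0, 011--, 1-0--
PI chart (minterm → PIs covering it):
  1 | -00-1  (sole → essential)
  2 | ---10,--01-
  3 | --01-,-00-1
  4 | 0-1-0  (sole → essential)
  6 | ---10,0-1-0
  8 | -1--0  (sole → essential)
  10 | ---10,--01-,-1--0,-1-1-
  11 | --01-,-1-1-
  12 | -1--0,0-1-0,011--
  13 | 011--  (sole → essential)
  14 | ---10,-1--0,-1-1-,0-1-0,011--
  15 | -1-1-,011--
  16 | 1-0--  (sole → essential)
  17 | -00-1,1-0--
  18 | ---10,--01-,1-0--
  19 | --01-,-00-1,1-0--
  22 | ---10  (sole → essential)
  24 | -1--0,1-0--
  25 | 1-0--  (sole → essential)
  26 | ---10,--01-,-1--0,-1-1-,1-0--
  27 | --01-,-1-1-,1-0--
  28 | -1--0  (sole → essential)
  30 | ---10,-1--0,-1-1-
  31 | -1-1-  (sole → essential)
Essential prime implicants: ---10, -00-1, -1--0, -1-1-, 0-1-0, 011--, 1-0--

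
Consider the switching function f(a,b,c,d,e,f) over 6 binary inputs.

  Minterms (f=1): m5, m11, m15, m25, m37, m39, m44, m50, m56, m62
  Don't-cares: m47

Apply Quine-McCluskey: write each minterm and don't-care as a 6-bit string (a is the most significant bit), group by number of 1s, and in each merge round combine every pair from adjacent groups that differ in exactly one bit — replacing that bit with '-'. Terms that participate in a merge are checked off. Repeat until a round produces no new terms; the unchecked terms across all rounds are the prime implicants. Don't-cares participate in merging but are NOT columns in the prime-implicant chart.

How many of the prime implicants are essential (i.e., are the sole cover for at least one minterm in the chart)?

7

[col 0] 000101*, 001011*, 001111*, 011001, 100101*, 100111*, 101100, 101111*, 110010, 111000, 111110
[col 1] -00101, -01111, 001-11, 10-111, 1001-1
Prime implicants: -00101, -01111, 001-11, 011001, 10-111, 1001-1, 101100, 110010, 111000, 111110
PI chart (minterm → PIs covering it):
  5 | -00101  (sole → essential)
  11 | 001-11  (sole → essential)
  15 | -01111,001-11
  25 | 011001  (sole → essential)
  37 | -00101,1001-1
  39 | 10-111,1001-1
  44 | 101100  (sole → essential)
  50 | 110010  (sole → essential)
  56 | 111000  (sole → essential)
  62 | 111110  (sole → essential)
Essential prime implicants: -00101, 001-11, 011001, 101100, 110010, 111000, 111110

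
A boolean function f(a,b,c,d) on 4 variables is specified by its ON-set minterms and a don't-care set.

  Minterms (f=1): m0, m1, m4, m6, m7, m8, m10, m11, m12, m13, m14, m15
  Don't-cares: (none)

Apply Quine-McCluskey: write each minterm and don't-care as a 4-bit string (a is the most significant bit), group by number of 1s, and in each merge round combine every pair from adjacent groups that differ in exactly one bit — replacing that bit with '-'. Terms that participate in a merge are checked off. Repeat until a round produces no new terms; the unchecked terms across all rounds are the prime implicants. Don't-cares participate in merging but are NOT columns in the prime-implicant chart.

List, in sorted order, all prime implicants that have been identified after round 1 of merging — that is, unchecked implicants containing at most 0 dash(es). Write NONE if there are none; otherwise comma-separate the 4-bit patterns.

[col 0] 0000*, 0001*, 0100*, 0110*, 0111*, 1000*, 1010*, 1011*, 1100*, 1101*, 1110*, 1111*
[col 1] -000*, -100*, -110*, -111*, 0-00*, 000-, 01-0*, 011-*, 1-00*, 1-10*, 1-11*, 10-0*, 101-*, 11-0*, 11-1*, 110-*, 111-*
[col 2] --00, -1-0, -11-, 1--0, 1-1-, 11--
Prime implicants: --00, -1-0, -11-, 000-, 1--0, 1-1-, 11--

NONE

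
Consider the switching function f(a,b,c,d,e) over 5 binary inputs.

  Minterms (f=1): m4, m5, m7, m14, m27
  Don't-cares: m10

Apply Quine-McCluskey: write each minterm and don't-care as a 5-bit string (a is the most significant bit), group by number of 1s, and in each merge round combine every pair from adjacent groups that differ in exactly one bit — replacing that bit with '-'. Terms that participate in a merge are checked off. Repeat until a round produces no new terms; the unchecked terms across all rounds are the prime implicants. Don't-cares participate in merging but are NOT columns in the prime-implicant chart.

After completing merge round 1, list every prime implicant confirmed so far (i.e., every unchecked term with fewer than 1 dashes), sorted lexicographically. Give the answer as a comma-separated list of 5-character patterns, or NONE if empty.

Round 0: 00100✓ 00101✓ 00111✓ 01010✓ 01110✓ 11011
Round 1: 001-1 0010- 01-10
PIs = {001-1, 0010-, 01-10, 11011}

11011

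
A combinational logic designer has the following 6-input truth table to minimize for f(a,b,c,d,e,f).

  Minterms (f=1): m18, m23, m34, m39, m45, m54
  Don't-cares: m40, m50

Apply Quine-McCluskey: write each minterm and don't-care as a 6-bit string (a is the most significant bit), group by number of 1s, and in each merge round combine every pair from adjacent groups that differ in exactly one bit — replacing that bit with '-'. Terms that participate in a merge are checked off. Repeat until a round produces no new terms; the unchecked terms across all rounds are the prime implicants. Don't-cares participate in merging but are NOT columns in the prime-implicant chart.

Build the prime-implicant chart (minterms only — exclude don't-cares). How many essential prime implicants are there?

[col 0] 010010*, 010111, 100010*, 100111, 101000, 101101, 110010*, 110110*
[col 1] -10010, 1-0010, 110-10
Prime implicants: -10010, 010111, 1-0010, 100111, 101000, 101101, 110-10
PI chart (minterm → PIs covering it):
  18 | -10010  (sole → essential)
  23 | 010111  (sole → essential)
  34 | 1-0010  (sole → essential)
  39 | 100111  (sole → essential)
  45 | 101101  (sole → essential)
  54 | 110-10  (sole → essential)
Essential prime implicants: -10010, 010111, 1-0010, 100111, 101101, 110-10

6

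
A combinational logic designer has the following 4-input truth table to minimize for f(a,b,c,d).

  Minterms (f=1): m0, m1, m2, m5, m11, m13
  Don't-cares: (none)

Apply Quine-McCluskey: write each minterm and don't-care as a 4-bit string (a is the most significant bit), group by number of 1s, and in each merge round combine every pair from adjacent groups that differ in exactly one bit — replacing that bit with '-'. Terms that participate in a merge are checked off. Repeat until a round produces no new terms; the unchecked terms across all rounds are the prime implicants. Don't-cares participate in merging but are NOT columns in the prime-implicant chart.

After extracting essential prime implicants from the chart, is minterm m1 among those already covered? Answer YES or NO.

[col 0] 0000*, 0001*, 0010*, 0101*, 1011, 1101*
[col 1] -101, 0-01, 00-0, 000-
Prime implicants: -101, 0-01, 00-0, 000-, 1011
PI chart (minterm → PIs covering it):
  0 | 00-0,000-
  1 | 0-01,000-
  2 | 00-0  (sole → essential)
  5 | -101,0-01
  11 | 1011  (sole → essential)
  13 | -101  (sole → essential)
Essential prime implicants: -101, 00-0, 1011

NO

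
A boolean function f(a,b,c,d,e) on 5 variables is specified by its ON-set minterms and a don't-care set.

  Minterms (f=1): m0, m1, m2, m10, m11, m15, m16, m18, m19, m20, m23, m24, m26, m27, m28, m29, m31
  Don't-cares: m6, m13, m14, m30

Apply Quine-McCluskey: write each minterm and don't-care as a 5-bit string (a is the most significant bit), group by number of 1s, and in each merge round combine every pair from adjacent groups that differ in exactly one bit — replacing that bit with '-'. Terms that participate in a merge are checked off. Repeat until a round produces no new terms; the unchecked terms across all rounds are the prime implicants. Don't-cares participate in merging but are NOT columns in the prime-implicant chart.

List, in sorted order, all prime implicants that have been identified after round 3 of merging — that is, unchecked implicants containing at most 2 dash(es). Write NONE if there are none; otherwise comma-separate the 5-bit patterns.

[col 0] 00000*, 00001*, 00010*, 00110*, 01010*, 01011*, 01101*, 01110*, 01111*, 10000*, 10010*, 10011*, 10100*, 10111*, 11000*, 11010*, 11011*, 11100*, 11101*, 11110*, 11111*
[col 1] -0000*, -0010*, -1010*, -1011*, -1101*, -1110*, -1111*, 0-010*, 0-110*, 00-10*, 000-0*, 0000-, 01-10*, 01-11*, 0101-*, 011-1*, 0111-*, 1-000*, 1-010*, 1-011*, 1-100*, 1-111*, 10-00*, 10-11*, 100-0*, 1001-*, 11-00*, 11-10*, 11-11*, 110-0*, 1101-*, 111-0*, 111-1*, 1110-*, 1111-*
[col 2] --010, -00-0, -1-10*, -1-11*, -101-*, -11-1, -111-*, 0--10, 01-1-*, 1--00, 1--11, 1-0-0, 1-01-, 11--0, 11-1-*, 111--
[col 3] -1-1-
Prime implicants: --010, -00-0, -1-1-, -11-1, 0--10, 0000-, 1--00, 1--11, 1-0-0, 1-01-, 11--0, 111--

--010, -00-0, -11-1, 0--10, 0000-, 1--00, 1--11, 1-0-0, 1-01-, 11--0, 111--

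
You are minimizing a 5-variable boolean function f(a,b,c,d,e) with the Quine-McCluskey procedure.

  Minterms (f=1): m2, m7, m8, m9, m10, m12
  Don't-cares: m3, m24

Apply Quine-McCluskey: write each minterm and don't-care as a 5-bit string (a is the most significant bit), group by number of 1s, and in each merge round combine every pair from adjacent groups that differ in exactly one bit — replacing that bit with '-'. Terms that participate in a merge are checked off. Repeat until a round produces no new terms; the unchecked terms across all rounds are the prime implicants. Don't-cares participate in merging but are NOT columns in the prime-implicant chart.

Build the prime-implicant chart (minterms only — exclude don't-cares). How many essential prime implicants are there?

size-2^0 implicants → 00010(✓)  00011(✓)  00111(✓)  01000(✓)  01001(✓)  01010(✓)  01100(✓)  11000(✓)
size-2^1 implicants → -1000  0-010  00-11  0001-  01-00  010-0  0100-
Unchecked terms (primes): -1000, 0-010, 00-11, 0001-, 01-00, 010-0, 0100-
Minterm coverage:
  m2 ⊆ 0-010,0001-
  m7 ⊆ 00-11 [E]
  m8 ⊆ -1000,01-00,010-0,0100-
  m9 ⊆ 0100- [E]
  m10 ⊆ 0-010,010-0
  m12 ⊆ 01-00 [E]
E = {00-11, 01-00, 0100-}

3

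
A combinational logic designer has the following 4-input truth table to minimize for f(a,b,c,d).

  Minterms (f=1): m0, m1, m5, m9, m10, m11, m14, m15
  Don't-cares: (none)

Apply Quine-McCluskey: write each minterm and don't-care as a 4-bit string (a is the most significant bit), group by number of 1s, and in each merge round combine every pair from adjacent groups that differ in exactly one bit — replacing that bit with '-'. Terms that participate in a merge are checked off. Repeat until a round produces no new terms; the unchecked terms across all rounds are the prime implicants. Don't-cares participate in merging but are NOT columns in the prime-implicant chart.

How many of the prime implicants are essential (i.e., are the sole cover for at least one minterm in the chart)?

3

Round 0: 0000✓ 0001✓ 0101✓ 1001✓ 1010✓ 1011✓ 1110✓ 1111✓
Round 1: -001 0-01 000- 1-10✓ 1-11✓ 10-1 101-✓ 111-✓
Round 2: 1-1-
PIs = {-001, 0-01, 000-, 1-1-, 10-1}
Coverage chart:
  m0: 000- ←essential
  m1: -001,0-01,000-
  m5: 0-01 ←essential
  m9: -001,10-1
  m10: 1-1- ←essential
  m11: 1-1-,10-1
  m14: 1-1- ←essential
  m15: 1-1- ←essential
Essential: 0-01, 000-, 1-1-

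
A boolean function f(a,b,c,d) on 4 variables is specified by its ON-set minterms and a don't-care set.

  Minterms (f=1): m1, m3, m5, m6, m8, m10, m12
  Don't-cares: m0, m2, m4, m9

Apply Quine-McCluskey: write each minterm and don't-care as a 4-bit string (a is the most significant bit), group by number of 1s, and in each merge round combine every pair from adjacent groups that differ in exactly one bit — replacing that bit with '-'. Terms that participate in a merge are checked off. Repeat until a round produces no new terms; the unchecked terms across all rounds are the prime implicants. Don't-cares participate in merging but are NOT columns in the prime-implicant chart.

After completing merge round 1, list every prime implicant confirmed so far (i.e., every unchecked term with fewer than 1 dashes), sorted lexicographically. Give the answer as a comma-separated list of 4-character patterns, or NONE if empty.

NONE

size-2^0 implicants → 0000(✓)  0001(✓)  0010(✓)  0011(✓)  0100(✓)  0101(✓)  0110(✓)  1000(✓)  1001(✓)  1010(✓)  1100(✓)
size-2^1 implicants → -000(✓)  -001(✓)  -010(✓)  -100(✓)  0-00(✓)  0-01(✓)  0-10(✓)  00-0(✓)  00-1(✓)  000-(✓)  001-(✓)  01-0(✓)  010-(✓)  1-00(✓)  10-0(✓)  100-(✓)
size-2^2 implicants → --00  -0-0  -00-  0--0  0-0-  00--
Unchecked terms (primes): --00, -0-0, -00-, 0--0, 0-0-, 00--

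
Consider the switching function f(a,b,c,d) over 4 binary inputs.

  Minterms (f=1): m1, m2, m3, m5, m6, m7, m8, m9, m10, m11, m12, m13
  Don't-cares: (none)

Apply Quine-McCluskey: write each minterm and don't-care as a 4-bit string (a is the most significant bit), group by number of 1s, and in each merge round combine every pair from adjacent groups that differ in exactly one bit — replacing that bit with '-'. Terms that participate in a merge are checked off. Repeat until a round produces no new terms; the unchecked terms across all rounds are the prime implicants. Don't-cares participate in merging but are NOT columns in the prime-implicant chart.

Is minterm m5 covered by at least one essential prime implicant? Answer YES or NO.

size-2^0 implicants → 0001(✓)  0010(✓)  0011(✓)  0101(✓)  0110(✓)  0111(✓)  1000(✓)  1001(✓)  1010(✓)  1011(✓)  1100(✓)  1101(✓)
size-2^1 implicants → -001(✓)  -010(✓)  -011(✓)  -101(✓)  0-01(✓)  0-10(✓)  0-11(✓)  00-1(✓)  001-(✓)  01-1(✓)  011-(✓)  1-00(✓)  1-01(✓)  10-0(✓)  10-1(✓)  100-(✓)  101-(✓)  110-(✓)
size-2^2 implicants → --01  -0-1  -01-  0--1  0-1-  1-0-  10--
Unchecked terms (primes): --01, -0-1, -01-, 0--1, 0-1-, 1-0-, 10--
Minterm coverage:
  m1 ⊆ --01,-0-1,0--1
  m2 ⊆ -01-,0-1-
  m3 ⊆ -0-1,-01-,0--1,0-1-
  m5 ⊆ --01,0--1
  m6 ⊆ 0-1- [E]
  m7 ⊆ 0--1,0-1-
  m8 ⊆ 1-0-,10--
  m9 ⊆ --01,-0-1,1-0-,10--
  m10 ⊆ -01-,10--
  m11 ⊆ -0-1,-01-,10--
  m12 ⊆ 1-0- [E]
  m13 ⊆ --01,1-0-
E = {0-1-, 1-0-}

NO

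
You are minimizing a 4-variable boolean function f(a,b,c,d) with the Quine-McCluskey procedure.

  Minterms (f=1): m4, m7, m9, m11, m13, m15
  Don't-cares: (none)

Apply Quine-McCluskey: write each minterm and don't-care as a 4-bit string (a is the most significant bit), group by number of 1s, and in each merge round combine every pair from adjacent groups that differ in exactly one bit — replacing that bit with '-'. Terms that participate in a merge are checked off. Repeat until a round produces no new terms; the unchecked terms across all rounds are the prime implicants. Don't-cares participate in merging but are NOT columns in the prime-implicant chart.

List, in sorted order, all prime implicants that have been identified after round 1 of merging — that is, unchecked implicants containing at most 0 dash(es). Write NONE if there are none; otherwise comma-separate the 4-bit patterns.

0100

[col 0] 0100, 0111*, 1001*, 1011*, 1101*, 1111*
[col 1] -111, 1-01*, 1-11*, 10-1*, 11-1*
[col 2] 1--1
Prime implicants: -111, 0100, 1--1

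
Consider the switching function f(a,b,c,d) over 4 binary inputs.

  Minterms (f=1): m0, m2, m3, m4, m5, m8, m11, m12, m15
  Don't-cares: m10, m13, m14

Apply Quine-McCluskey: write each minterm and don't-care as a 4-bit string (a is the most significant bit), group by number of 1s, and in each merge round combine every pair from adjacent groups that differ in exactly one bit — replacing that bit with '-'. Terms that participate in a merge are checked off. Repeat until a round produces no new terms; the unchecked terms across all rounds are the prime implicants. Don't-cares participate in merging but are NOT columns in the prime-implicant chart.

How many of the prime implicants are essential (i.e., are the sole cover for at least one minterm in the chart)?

2

[col 0] 0000*, 0010*, 0011*, 0100*, 0101*, 1000*, 1010*, 1011*, 1100*, 1101*, 1110*, 1111*
[col 1] -000*, -010*, -011*, -100*, -101*, 0-00*, 00-0*, 001-*, 010-*, 1-00*, 1-10*, 1-11*, 10-0*, 101-*, 11-0*, 11-1*, 110-*, 111-*
[col 2] --00, -0-0, -01-, -10-, 1--0, 1-1-, 11--
Prime implicants: --00, -0-0, -01-, -10-, 1--0, 1-1-, 11--
PI chart (minterm → PIs covering it):
  0 | --00,-0-0
  2 | -0-0,-01-
  3 | -01-  (sole → essential)
  4 | --00,-10-
  5 | -10-  (sole → essential)
  8 | --00,-0-0,1--0
  11 | -01-,1-1-
  12 | --00,-10-,1--0,11--
  15 | 1-1-,11--
Essential prime implicants: -01-, -10-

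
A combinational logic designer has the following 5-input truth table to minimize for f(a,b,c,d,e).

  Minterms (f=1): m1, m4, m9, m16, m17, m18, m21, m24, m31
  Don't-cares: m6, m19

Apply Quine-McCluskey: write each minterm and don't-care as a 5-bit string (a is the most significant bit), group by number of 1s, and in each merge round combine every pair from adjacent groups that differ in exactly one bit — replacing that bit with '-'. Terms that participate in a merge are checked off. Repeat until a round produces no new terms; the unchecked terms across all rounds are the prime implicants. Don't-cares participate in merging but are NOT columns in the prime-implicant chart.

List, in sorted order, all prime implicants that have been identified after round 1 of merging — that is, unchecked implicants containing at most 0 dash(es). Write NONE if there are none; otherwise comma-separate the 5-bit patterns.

11111

Round 0: 00001✓ 00100✓ 00110✓ 01001✓ 10000✓ 10001✓ 10010✓ 10011✓ 10101✓ 11000✓ 11111
Round 1: -0001 0-001 001-0 1-000 10-01 100-0✓ 100-1✓ 1000-✓ 1001-✓
Round 2: 100--
PIs = {-0001, 0-001, 001-0, 1-000, 10-01, 100--, 11111}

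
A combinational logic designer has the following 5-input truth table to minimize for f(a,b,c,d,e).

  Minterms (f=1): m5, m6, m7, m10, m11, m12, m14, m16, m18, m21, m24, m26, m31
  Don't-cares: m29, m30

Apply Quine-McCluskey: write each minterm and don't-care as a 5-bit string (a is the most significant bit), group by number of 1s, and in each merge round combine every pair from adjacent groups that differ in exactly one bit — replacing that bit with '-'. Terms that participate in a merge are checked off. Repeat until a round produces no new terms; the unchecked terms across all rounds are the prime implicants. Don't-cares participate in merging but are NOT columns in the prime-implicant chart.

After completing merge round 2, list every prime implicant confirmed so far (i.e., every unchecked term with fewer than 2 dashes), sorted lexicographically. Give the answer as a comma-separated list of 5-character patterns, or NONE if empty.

-0101, 0-110, 001-1, 0011-, 0101-, 011-0, 1-101, 111-1, 1111-

size-2^0 implicants → 00101(✓)  00110(✓)  00111(✓)  01010(✓)  01011(✓)  01100(✓)  01110(✓)  10000(✓)  10010(✓)  10101(✓)  11000(✓)  11010(✓)  11101(✓)  11110(✓)  11111(✓)
size-2^1 implicants → -0101  -1010(✓)  -1110(✓)  0-110  001-1  0011-  01-10(✓)  0101-  011-0  1-000(✓)  1-010(✓)  1-101  100-0(✓)  11-10(✓)  110-0(✓)  111-1  1111-
size-2^2 implicants → -1-10  1-0-0
Unchecked terms (primes): -0101, -1-10, 0-110, 001-1, 0011-, 0101-, 011-0, 1-0-0, 1-101, 111-1, 1111-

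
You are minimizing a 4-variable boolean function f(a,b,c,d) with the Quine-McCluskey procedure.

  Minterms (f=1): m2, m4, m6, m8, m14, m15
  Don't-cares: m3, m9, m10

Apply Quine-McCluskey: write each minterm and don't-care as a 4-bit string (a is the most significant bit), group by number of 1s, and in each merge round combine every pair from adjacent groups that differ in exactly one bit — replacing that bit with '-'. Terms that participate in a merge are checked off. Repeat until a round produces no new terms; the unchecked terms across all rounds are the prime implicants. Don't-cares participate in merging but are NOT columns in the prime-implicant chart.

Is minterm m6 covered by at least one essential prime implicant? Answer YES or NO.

size-2^0 implicants → 0010(✓)  0011(✓)  0100(✓)  0110(✓)  1000(✓)  1001(✓)  1010(✓)  1110(✓)  1111(✓)
size-2^1 implicants → -010(✓)  -110(✓)  0-10(✓)  001-  01-0  1-10(✓)  10-0  100-  111-
size-2^2 implicants → --10
Unchecked terms (primes): --10, 001-, 01-0, 10-0, 100-, 111-
Minterm coverage:
  m2 ⊆ --10,001-
  m4 ⊆ 01-0 [E]
  m6 ⊆ --10,01-0
  m8 ⊆ 10-0,100-
  m14 ⊆ --10,111-
  m15 ⊆ 111- [E]
E = {01-0, 111-}

YES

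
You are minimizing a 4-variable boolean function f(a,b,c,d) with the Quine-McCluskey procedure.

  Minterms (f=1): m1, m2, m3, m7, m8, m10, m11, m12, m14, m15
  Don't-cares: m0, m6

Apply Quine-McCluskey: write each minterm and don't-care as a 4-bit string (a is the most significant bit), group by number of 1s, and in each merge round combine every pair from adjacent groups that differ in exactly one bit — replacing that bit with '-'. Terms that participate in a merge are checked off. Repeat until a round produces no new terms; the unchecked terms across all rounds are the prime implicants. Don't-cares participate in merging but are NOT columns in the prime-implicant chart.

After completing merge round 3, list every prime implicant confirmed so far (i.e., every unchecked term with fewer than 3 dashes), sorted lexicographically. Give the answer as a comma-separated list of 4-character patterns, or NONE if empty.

-0-0, 00--, 1--0

size-2^0 implicants → 0000(✓)  0001(✓)  0010(✓)  0011(✓)  0110(✓)  0111(✓)  1000(✓)  1010(✓)  1011(✓)  1100(✓)  1110(✓)  1111(✓)
size-2^1 implicants → -000(✓)  -010(✓)  -011(✓)  -110(✓)  -111(✓)  0-10(✓)  0-11(✓)  00-0(✓)  00-1(✓)  000-(✓)  001-(✓)  011-(✓)  1-00(✓)  1-10(✓)  1-11(✓)  10-0(✓)  101-(✓)  11-0(✓)  111-(✓)
size-2^2 implicants → --10(✓)  --11(✓)  -0-0  -01-(✓)  -11-(✓)  0-1-(✓)  00--  1--0  1-1-(✓)
size-2^3 implicants → --1-
Unchecked terms (primes): --1-, -0-0, 00--, 1--0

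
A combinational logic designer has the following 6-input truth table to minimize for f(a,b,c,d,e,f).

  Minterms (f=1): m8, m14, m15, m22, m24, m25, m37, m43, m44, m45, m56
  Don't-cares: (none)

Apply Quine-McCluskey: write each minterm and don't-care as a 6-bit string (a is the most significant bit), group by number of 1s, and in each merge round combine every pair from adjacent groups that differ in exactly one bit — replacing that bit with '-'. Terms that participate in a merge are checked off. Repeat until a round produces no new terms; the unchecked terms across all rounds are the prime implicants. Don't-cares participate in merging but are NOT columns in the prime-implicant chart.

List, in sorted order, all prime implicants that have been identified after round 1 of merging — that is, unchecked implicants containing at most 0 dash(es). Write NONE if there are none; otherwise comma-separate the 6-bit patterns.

010110, 101011

size-2^0 implicants → 001000(✓)  001110(✓)  001111(✓)  010110  011000(✓)  011001(✓)  100101(✓)  101011  101100(✓)  101101(✓)  111000(✓)
size-2^1 implicants → -11000  0-1000  00111-  01100-  10-101  10110-
Unchecked terms (primes): -11000, 0-1000, 00111-, 010110, 01100-, 10-101, 101011, 10110-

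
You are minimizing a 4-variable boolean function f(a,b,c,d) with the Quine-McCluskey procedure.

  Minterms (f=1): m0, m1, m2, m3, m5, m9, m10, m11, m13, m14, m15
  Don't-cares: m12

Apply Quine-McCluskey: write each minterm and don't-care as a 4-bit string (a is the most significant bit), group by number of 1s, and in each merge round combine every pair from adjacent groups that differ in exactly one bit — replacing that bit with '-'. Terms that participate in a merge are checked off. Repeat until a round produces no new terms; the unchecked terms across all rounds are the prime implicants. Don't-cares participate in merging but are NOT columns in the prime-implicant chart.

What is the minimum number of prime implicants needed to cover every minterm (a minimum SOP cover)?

3

Round 0: 0000✓ 0001✓ 0010✓ 0011✓ 0101✓ 1001✓ 1010✓ 1011✓ 1100✓ 1101✓ 1110✓ 1111✓
Round 1: -001✓ -010✓ -011✓ -101✓ 0-01✓ 00-0✓ 00-1✓ 000-✓ 001-✓ 1-01✓ 1-10✓ 1-11✓ 10-1✓ 101-✓ 11-0✓ 11-1✓ 110-✓ 111-✓
Round 2: --01 -0-1 -01- 00-- 1--1 1-1- 11--
PIs = {--01, -0-1, -01-, 00--, 1--1, 1-1-, 11--}
Coverage chart:
  m0: 00-- ←essential
  m1: --01,-0-1,00--
  m2: -01-,00--
  m3: -0-1,-01-,00--
  m5: --01 ←essential
  m9: --01,-0-1,1--1
  m10: -01-,1-1-
  m11: -0-1,-01-,1--1,1-1-
  m13: --01,1--1,11--
  m14: 1-1-,11--
  m15: 1--1,1-1-,11--
Essential: --01, 00--
Petrick residual → 1-1-
Min cover (3 terms): c'd + a'b' + ac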